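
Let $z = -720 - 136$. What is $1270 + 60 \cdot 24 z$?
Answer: $-1231370$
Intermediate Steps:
$z = -856$
$1270 + 60 \cdot 24 z = 1270 + 60 \cdot 24 \left(-856\right) = 1270 + 1440 \left(-856\right) = 1270 - 1232640 = -1231370$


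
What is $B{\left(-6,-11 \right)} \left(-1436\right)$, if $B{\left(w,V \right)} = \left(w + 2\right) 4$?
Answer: $22976$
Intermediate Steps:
$B{\left(w,V \right)} = 8 + 4 w$ ($B{\left(w,V \right)} = \left(2 + w\right) 4 = 8 + 4 w$)
$B{\left(-6,-11 \right)} \left(-1436\right) = \left(8 + 4 \left(-6\right)\right) \left(-1436\right) = \left(8 - 24\right) \left(-1436\right) = \left(-16\right) \left(-1436\right) = 22976$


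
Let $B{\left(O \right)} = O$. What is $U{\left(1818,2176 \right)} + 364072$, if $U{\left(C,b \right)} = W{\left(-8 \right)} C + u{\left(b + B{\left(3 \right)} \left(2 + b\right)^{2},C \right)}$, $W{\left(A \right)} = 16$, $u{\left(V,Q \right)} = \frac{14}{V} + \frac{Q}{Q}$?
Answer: $\frac{2797975076861}{7116614} \approx 3.9316 \cdot 10^{5}$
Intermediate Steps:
$u{\left(V,Q \right)} = 1 + \frac{14}{V}$ ($u{\left(V,Q \right)} = \frac{14}{V} + 1 = 1 + \frac{14}{V}$)
$U{\left(C,b \right)} = 16 C + \frac{14 + b + 3 \left(2 + b\right)^{2}}{b + 3 \left(2 + b\right)^{2}}$ ($U{\left(C,b \right)} = 16 C + \frac{14 + \left(b + 3 \left(2 + b\right)^{2}\right)}{b + 3 \left(2 + b\right)^{2}} = 16 C + \frac{14 + b + 3 \left(2 + b\right)^{2}}{b + 3 \left(2 + b\right)^{2}}$)
$U{\left(1818,2176 \right)} + 364072 = \frac{14 + 2176 + 3 \left(2 + 2176\right)^{2} + 16 \cdot 1818 \left(2176 + 3 \left(2 + 2176\right)^{2}\right)}{2176 + 3 \left(2 + 2176\right)^{2}} + 364072 = \frac{14 + 2176 + 3 \cdot 2178^{2} + 16 \cdot 1818 \left(2176 + 3 \cdot 2178^{2}\right)}{2176 + 3 \cdot 2178^{2}} + 364072 = \frac{14 + 2176 + 3 \cdot 4743684 + 16 \cdot 1818 \left(2176 + 3 \cdot 4743684\right)}{2176 + 3 \cdot 4743684} + 364072 = \frac{14 + 2176 + 14231052 + 16 \cdot 1818 \left(2176 + 14231052\right)}{2176 + 14231052} + 364072 = \frac{14 + 2176 + 14231052 + 16 \cdot 1818 \cdot 14233228}{14233228} + 364072 = \frac{14 + 2176 + 14231052 + 414016136064}{14233228} + 364072 = \frac{1}{14233228} \cdot 414030369306 + 364072 = \frac{207015184653}{7116614} + 364072 = \frac{2797975076861}{7116614}$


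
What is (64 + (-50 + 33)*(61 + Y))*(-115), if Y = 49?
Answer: 207690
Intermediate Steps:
(64 + (-50 + 33)*(61 + Y))*(-115) = (64 + (-50 + 33)*(61 + 49))*(-115) = (64 - 17*110)*(-115) = (64 - 1870)*(-115) = -1806*(-115) = 207690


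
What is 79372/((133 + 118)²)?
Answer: 79372/63001 ≈ 1.2599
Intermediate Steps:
79372/((133 + 118)²) = 79372/(251²) = 79372/63001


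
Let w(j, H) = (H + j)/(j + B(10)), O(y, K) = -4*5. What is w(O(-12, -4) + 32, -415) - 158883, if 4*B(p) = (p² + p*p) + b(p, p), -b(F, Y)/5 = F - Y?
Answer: -317779/2 ≈ -1.5889e+5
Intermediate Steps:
b(F, Y) = -5*F + 5*Y (b(F, Y) = -5*(F - Y) = -5*F + 5*Y)
B(p) = p²/2 (B(p) = ((p² + p*p) + (-5*p + 5*p))/4 = ((p² + p²) + 0)/4 = (2*p² + 0)/4 = (2*p²)/4 = p²/2)
O(y, K) = -20
w(j, H) = (H + j)/(50 + j) (w(j, H) = (H + j)/(j + (½)*10²) = (H + j)/(j + (½)*100) = (H + j)/(j + 50) = (H + j)/(50 + j))
w(O(-12, -4) + 32, -415) - 158883 = (-415 + (-20 + 32))/(50 + (-20 + 32)) - 158883 = (-415 + 12)/(50 + 12) - 158883 = -403/62 - 158883 = (1/62)*(-403) - 158883 = -13/2 - 158883 = -317779/2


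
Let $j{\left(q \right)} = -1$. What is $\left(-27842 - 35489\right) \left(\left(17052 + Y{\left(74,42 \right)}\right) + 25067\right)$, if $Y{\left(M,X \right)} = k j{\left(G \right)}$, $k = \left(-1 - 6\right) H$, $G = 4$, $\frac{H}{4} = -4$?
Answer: $-2660345317$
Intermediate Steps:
$H = -16$ ($H = 4 \left(-4\right) = -16$)
$k = 112$ ($k = \left(-1 - 6\right) \left(-16\right) = \left(-7\right) \left(-16\right) = 112$)
$Y{\left(M,X \right)} = -112$ ($Y{\left(M,X \right)} = 112 \left(-1\right) = -112$)
$\left(-27842 - 35489\right) \left(\left(17052 + Y{\left(74,42 \right)}\right) + 25067\right) = \left(-27842 - 35489\right) \left(\left(17052 - 112\right) + 25067\right) = - 63331 \left(16940 + 25067\right) = \left(-63331\right) 42007 = -2660345317$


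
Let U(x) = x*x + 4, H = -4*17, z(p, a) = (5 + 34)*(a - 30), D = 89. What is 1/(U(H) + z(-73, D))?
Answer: 1/6929 ≈ 0.00014432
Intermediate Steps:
z(p, a) = -1170 + 39*a (z(p, a) = 39*(-30 + a) = -1170 + 39*a)
H = -68
U(x) = 4 + x² (U(x) = x² + 4 = 4 + x²)
1/(U(H) + z(-73, D)) = 1/((4 + (-68)²) + (-1170 + 39*89)) = 1/((4 + 4624) + (-1170 + 3471)) = 1/(4628 + 2301) = 1/6929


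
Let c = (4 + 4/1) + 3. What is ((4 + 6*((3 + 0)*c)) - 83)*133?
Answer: 15827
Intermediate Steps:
c = 11 (c = (4 + 4*1) + 3 = (4 + 4) + 3 = 8 + 3 = 11)
((4 + 6*((3 + 0)*c)) - 83)*133 = ((4 + 6*((3 + 0)*11)) - 83)*133 = ((4 + 6*(3*11)) - 83)*133 = ((4 + 6*33) - 83)*133 = ((4 + 198) - 83)*133 = (202 - 83)*133 = 119*133 = 15827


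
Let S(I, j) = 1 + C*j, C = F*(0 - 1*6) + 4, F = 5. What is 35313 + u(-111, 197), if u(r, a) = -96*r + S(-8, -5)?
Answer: 46100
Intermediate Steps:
C = -26 (C = 5*(0 - 1*6) + 4 = 5*(0 - 6) + 4 = 5*(-6) + 4 = -30 + 4 = -26)
S(I, j) = 1 - 26*j
u(r, a) = 131 - 96*r (u(r, a) = -96*r + (1 - 26*(-5)) = -96*r + (1 + 130) = -96*r + 131 = 131 - 96*r)
35313 + u(-111, 197) = 35313 + (131 - 96*(-111)) = 35313 + (131 + 10656) = 35313 + 10787 = 46100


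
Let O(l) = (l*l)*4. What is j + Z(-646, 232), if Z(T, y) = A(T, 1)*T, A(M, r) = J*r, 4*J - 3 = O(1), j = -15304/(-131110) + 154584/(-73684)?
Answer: -2735142911031/2415177310 ≈ -1132.5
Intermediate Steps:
O(l) = 4*l² (O(l) = l²*4 = 4*l²)
j = -2392481038/1207588655 (j = -15304*(-1/131110) + 154584*(-1/73684) = 7652/65555 - 38646/18421 = -2392481038/1207588655 ≈ -1.9812)
J = 7/4 (J = ¾ + (4*1²)/4 = ¾ + (4*1)/4 = ¾ + (¼)*4 = ¾ + 1 = 7/4 ≈ 1.7500)
A(M, r) = 7*r/4
Z(T, y) = 7*T/4 (Z(T, y) = ((7/4)*1)*T = 7*T/4)
j + Z(-646, 232) = -2392481038/1207588655 + (7/4)*(-646) = -2392481038/1207588655 - 2261/2 = -2735142911031/2415177310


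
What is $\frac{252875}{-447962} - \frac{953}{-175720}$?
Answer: $- \frac{22004143607}{39357941320} \approx -0.55908$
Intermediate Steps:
$\frac{252875}{-447962} - \frac{953}{-175720} = 252875 \left(- \frac{1}{447962}\right) - - \frac{953}{175720} = - \frac{252875}{447962} + \frac{953}{175720} = - \frac{22004143607}{39357941320}$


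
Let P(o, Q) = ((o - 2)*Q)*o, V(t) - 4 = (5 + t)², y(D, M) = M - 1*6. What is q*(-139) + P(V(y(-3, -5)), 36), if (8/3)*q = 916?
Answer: 13947/2 ≈ 6973.5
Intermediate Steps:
q = 687/2 (q = (3/8)*916 = 687/2 ≈ 343.50)
y(D, M) = -6 + M (y(D, M) = M - 6 = -6 + M)
V(t) = 4 + (5 + t)²
P(o, Q) = Q*o*(-2 + o) (P(o, Q) = ((-2 + o)*Q)*o = (Q*(-2 + o))*o = Q*o*(-2 + o))
q*(-139) + P(V(y(-3, -5)), 36) = (687/2)*(-139) + 36*(4 + (5 + (-6 - 5))²)*(-2 + (4 + (5 + (-6 - 5))²)) = -95493/2 + 36*(4 + (5 - 11)²)*(-2 + (4 + (5 - 11)²)) = -95493/2 + 36*(4 + (-6)²)*(-2 + (4 + (-6)²)) = -95493/2 + 36*(4 + 36)*(-2 + (4 + 36)) = -95493/2 + 36*40*(-2 + 40) = -95493/2 + 36*40*38 = -95493/2 + 54720 = 13947/2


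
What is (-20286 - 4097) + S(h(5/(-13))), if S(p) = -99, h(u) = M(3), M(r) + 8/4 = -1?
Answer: -24482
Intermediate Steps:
M(r) = -3 (M(r) = -2 - 1 = -3)
h(u) = -3
(-20286 - 4097) + S(h(5/(-13))) = (-20286 - 4097) - 99 = -24383 - 99 = -24482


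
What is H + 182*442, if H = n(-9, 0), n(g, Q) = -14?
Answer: 80430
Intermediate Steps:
H = -14
H + 182*442 = -14 + 182*442 = -14 + 80444 = 80430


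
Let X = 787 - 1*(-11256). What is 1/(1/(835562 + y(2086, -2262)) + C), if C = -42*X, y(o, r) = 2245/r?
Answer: -1890038999/955993065925932 ≈ -1.9770e-6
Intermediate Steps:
X = 12043 (X = 787 + 11256 = 12043)
C = -505806 (C = -42*12043 = -505806)
1/(1/(835562 + y(2086, -2262)) + C) = 1/(1/(835562 + 2245/(-2262)) - 505806) = 1/(1/(835562 + 2245*(-1/2262)) - 505806) = 1/(1/(835562 - 2245/2262) - 505806) = 1/(1/(1890038999/2262) - 505806) = 1/(2262/1890038999 - 505806) = 1/(-955993065925932/1890038999) = -1890038999/955993065925932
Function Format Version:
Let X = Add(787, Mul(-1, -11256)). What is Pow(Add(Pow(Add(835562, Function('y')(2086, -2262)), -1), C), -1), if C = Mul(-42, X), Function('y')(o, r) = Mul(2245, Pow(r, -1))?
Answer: Rational(-1890038999, 955993065925932) ≈ -1.9770e-6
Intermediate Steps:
X = 12043 (X = Add(787, 11256) = 12043)
C = -505806 (C = Mul(-42, 12043) = -505806)
Pow(Add(Pow(Add(835562, Function('y')(2086, -2262)), -1), C), -1) = Pow(Add(Pow(Add(835562, Mul(2245, Pow(-2262, -1))), -1), -505806), -1) = Pow(Add(Pow(Add(835562, Mul(2245, Rational(-1, 2262))), -1), -505806), -1) = Pow(Add(Pow(Add(835562, Rational(-2245, 2262)), -1), -505806), -1) = Pow(Add(Pow(Rational(1890038999, 2262), -1), -505806), -1) = Pow(Add(Rational(2262, 1890038999), -505806), -1) = Pow(Rational(-955993065925932, 1890038999), -1) = Rational(-1890038999, 955993065925932)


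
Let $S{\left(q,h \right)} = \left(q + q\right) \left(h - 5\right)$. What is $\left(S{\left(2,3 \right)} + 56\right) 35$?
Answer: $1680$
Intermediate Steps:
$S{\left(q,h \right)} = 2 q \left(-5 + h\right)$
$\left(S{\left(2,3 \right)} + 56\right) 35 = \left(2 \cdot 2 \left(-5 + 3\right) + 56\right) 35 = \left(2 \cdot 2 \left(-2\right) + 56\right) 35 = \left(-8 + 56\right) 35 = 48 \cdot 35 = 1680$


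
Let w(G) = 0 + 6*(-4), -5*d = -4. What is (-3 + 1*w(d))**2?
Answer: 729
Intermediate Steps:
d = 4/5 (d = -1/5*(-4) = 4/5 ≈ 0.80000)
w(G) = -24 (w(G) = 0 - 24 = -24)
(-3 + 1*w(d))**2 = (-3 + 1*(-24))**2 = (-3 - 24)**2 = (-27)**2 = 729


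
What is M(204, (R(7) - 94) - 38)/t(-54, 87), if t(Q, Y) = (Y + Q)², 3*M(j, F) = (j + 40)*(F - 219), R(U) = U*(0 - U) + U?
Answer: -31964/1089 ≈ -29.352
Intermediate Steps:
R(U) = U - U² (R(U) = U*(-U) + U = -U² + U = U - U²)
M(j, F) = (-219 + F)*(40 + j)/3 (M(j, F) = ((j + 40)*(F - 219))/3 = ((40 + j)*(-219 + F))/3 = ((-219 + F)*(40 + j))/3 = (-219 + F)*(40 + j)/3)
t(Q, Y) = (Q + Y)²
M(204, (R(7) - 94) - 38)/t(-54, 87) = (-2920 - 73*204 + 40*((7*(1 - 1*7) - 94) - 38)/3 + (⅓)*((7*(1 - 1*7) - 94) - 38)*204)/((-54 + 87)²) = (-2920 - 14892 + 40*((7*(1 - 7) - 94) - 38)/3 + (⅓)*((7*(1 - 7) - 94) - 38)*204)/(33²) = (-2920 - 14892 + 40*((7*(-6) - 94) - 38)/3 + (⅓)*((7*(-6) - 94) - 38)*204)/1089 = (-2920 - 14892 + 40*((-42 - 94) - 38)/3 + (⅓)*((-42 - 94) - 38)*204)*(1/1089) = (-2920 - 14892 + 40*(-136 - 38)/3 + (⅓)*(-136 - 38)*204)*(1/1089) = (-2920 - 14892 + (40/3)*(-174) + (⅓)*(-174)*204)*(1/1089) = (-2920 - 14892 - 2320 - 11832)*(1/1089) = -31964*1/1089 = -31964/1089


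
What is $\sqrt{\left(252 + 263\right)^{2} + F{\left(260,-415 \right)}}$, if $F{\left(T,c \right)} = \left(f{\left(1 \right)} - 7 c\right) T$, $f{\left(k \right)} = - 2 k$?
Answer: $\sqrt{1020005} \approx 1010.0$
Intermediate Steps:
$F{\left(T,c \right)} = T \left(-2 - 7 c\right)$ ($F{\left(T,c \right)} = \left(\left(-2\right) 1 - 7 c\right) T = \left(-2 - 7 c\right) T = T \left(-2 - 7 c\right)$)
$\sqrt{\left(252 + 263\right)^{2} + F{\left(260,-415 \right)}} = \sqrt{\left(252 + 263\right)^{2} - 260 \left(2 + 7 \left(-415\right)\right)} = \sqrt{515^{2} - 260 \left(2 - 2905\right)} = \sqrt{265225 - 260 \left(-2903\right)} = \sqrt{265225 + 754780} = \sqrt{1020005}$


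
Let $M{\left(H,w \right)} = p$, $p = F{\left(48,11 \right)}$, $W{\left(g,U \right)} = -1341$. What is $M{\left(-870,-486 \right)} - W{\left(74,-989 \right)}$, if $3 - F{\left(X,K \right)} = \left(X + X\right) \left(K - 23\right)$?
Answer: $2496$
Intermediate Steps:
$F{\left(X,K \right)} = 3 - 2 X \left(-23 + K\right)$ ($F{\left(X,K \right)} = 3 - \left(X + X\right) \left(K - 23\right) = 3 - 2 X \left(-23 + K\right)$)
$p = 1155$ ($p = 3 + 46 \cdot 48 - 22 \cdot 48 = 3 + 2208 - 1056 = 1155$)
$M{\left(H,w \right)} = 1155$
$M{\left(-870,-486 \right)} - W{\left(74,-989 \right)} = 1155 - -1341 = 1155 + 1341 = 2496$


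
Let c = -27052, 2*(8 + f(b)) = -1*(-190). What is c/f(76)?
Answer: -27052/87 ≈ -310.94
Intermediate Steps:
f(b) = 87 (f(b) = -8 + (-1*(-190))/2 = -8 + (½)*190 = -8 + 95 = 87)
c/f(76) = -27052/87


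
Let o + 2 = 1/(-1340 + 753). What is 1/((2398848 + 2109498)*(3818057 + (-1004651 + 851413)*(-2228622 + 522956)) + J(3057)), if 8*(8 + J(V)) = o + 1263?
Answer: 2348/2766827881554285233839 ≈ 8.4863e-19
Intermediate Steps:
o = -1175/587 (o = -2 + 1/(-1340 + 753) = -2 + 1/(-587) = -2 - 1/587 = -1175/587 ≈ -2.0017)
J(V) = 351319/2348 (J(V) = -8 + (-1175/587 + 1263)/8 = -8 + (⅛)*(740206/587) = -8 + 370103/2348 = 351319/2348)
1/((2398848 + 2109498)*(3818057 + (-1004651 + 851413)*(-2228622 + 522956)) + J(3057)) = 1/((2398848 + 2109498)*(3818057 + (-1004651 + 851413)*(-2228622 + 522956)) + 351319/2348) = 1/(4508346*(3818057 - 153238*(-1705666)) + 351319/2348) = 1/(4508346*(3818057 + 261372846508) + 351319/2348) = 1/(4508346*261376664565 + 351319/2348) = 1/(1178376440184959490 + 351319/2348) = 1/(2766827881554285233839/2348) = 2348/2766827881554285233839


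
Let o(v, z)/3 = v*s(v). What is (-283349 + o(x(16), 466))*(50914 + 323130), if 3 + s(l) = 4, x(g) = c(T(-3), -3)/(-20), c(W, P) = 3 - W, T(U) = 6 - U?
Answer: -529923283582/5 ≈ -1.0598e+11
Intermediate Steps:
x(g) = 3/10 (x(g) = (3 - (6 - 1*(-3)))/(-20) = (3 - (6 + 3))*(-1/20) = (3 - 1*9)*(-1/20) = (3 - 9)*(-1/20) = -6*(-1/20) = 3/10)
s(l) = 1 (s(l) = -3 + 4 = 1)
o(v, z) = 3*v (o(v, z) = 3*(v*1) = 3*v)
(-283349 + o(x(16), 466))*(50914 + 323130) = (-283349 + 3*(3/10))*(50914 + 323130) = (-283349 + 9/10)*374044 = -2833481/10*374044 = -529923283582/5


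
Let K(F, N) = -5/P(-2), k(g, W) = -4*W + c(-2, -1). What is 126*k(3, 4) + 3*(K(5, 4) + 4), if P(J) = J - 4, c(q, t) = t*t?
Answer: -3751/2 ≈ -1875.5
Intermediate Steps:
c(q, t) = t**2
P(J) = -4 + J
k(g, W) = 1 - 4*W (k(g, W) = -4*W + (-1)**2 = -4*W + 1 = 1 - 4*W)
K(F, N) = 5/6 (K(F, N) = -5/(-4 - 2) = -5/(-6) = -5*(-1/6) = 5/6)
126*k(3, 4) + 3*(K(5, 4) + 4) = 126*(1 - 4*4) + 3*(5/6 + 4) = 126*(1 - 16) + 3*(29/6) = 126*(-15) + 29/2 = -1890 + 29/2 = -3751/2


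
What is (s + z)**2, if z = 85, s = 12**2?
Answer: 52441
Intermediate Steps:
s = 144
(s + z)**2 = (144 + 85)**2 = 229**2 = 52441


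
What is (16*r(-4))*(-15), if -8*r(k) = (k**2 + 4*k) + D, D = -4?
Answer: -120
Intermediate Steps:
r(k) = 1/2 - k/2 - k**2/8 (r(k) = -((k**2 + 4*k) - 4)/8 = -(-4 + k**2 + 4*k)/8 = 1/2 - k/2 - k**2/8)
(16*r(-4))*(-15) = (16*(1/2 - 1/2*(-4) - 1/8*(-4)**2))*(-15) = (16*(1/2 + 2 - 1/8*16))*(-15) = (16*(1/2 + 2 - 2))*(-15) = (16*(1/2))*(-15) = 8*(-15) = -120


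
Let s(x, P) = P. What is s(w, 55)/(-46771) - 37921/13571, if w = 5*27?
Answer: -1774349496/634729241 ≈ -2.7954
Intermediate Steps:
w = 135
s(w, 55)/(-46771) - 37921/13571 = 55/(-46771) - 37921/13571 = 55*(-1/46771) - 37921*1/13571 = -55/46771 - 37921/13571 = -1774349496/634729241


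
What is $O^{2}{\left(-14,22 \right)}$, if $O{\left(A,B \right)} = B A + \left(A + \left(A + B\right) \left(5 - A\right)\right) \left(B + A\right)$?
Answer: $633616$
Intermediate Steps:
$O{\left(A,B \right)} = A B + \left(A + B\right) \left(A + \left(5 - A\right) \left(A + B\right)\right)$ ($O{\left(A,B \right)} = A B + \left(A + \left(5 - A\right) \left(A + B\right)\right) \left(A + B\right) = A B + \left(A + B\right) \left(A + \left(5 - A\right) \left(A + B\right)\right)$)
$O^{2}{\left(-14,22 \right)} = \left(- \left(-14\right)^{3} + 5 \cdot 22^{2} + 6 \left(-14\right)^{2} - - 14 \cdot 22^{2} - 44 \left(-14\right)^{2} + 12 \left(-14\right) 22\right)^{2} = \left(\left(-1\right) \left(-2744\right) + 5 \cdot 484 + 6 \cdot 196 - \left(-14\right) 484 - 44 \cdot 196 - 3696\right)^{2} = \left(2744 + 2420 + 1176 + 6776 - 8624 - 3696\right)^{2} = 796^{2} = 633616$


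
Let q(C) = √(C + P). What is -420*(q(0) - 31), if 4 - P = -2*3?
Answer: 13020 - 420*√10 ≈ 11692.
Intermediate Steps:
P = 10 (P = 4 - (-2)*3 = 4 - 1*(-6) = 4 + 6 = 10)
q(C) = √(10 + C) (q(C) = √(C + 10) = √(10 + C))
-420*(q(0) - 31) = -420*(√(10 + 0) - 31) = -420*(√10 - 31) = -420*(-31 + √10) = -20*(-651 + 21*√10) = 13020 - 420*√10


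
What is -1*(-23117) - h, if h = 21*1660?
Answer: -11743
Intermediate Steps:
h = 34860
-1*(-23117) - h = -1*(-23117) - 1*34860 = 23117 - 34860 = -11743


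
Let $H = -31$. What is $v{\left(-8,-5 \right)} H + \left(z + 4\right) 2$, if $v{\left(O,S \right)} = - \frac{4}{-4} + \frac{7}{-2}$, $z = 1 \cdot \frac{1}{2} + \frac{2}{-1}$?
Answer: $\frac{165}{2} \approx 82.5$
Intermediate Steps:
$z = - \frac{3}{2}$ ($z = 1 \cdot \frac{1}{2} + 2 \left(-1\right) = \frac{1}{2} - 2 = - \frac{3}{2} \approx -1.5$)
$v{\left(O,S \right)} = - \frac{5}{2}$ ($v{\left(O,S \right)} = \left(-4\right) \left(- \frac{1}{4}\right) + 7 \left(- \frac{1}{2}\right) = 1 - \frac{7}{2} = - \frac{5}{2}$)
$v{\left(-8,-5 \right)} H + \left(z + 4\right) 2 = \left(- \frac{5}{2}\right) \left(-31\right) + \left(- \frac{3}{2} + 4\right) 2 = \frac{155}{2} + \frac{5}{2} \cdot 2 = \frac{155}{2} + 5 = \frac{165}{2}$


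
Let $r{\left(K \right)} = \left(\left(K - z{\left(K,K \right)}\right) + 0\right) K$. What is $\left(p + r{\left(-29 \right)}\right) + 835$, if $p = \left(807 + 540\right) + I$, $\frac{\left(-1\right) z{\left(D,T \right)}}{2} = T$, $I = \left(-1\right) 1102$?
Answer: $3603$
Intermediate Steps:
$I = -1102$
$z{\left(D,T \right)} = - 2 T$
$p = 245$ ($p = \left(807 + 540\right) - 1102 = 1347 - 1102 = 245$)
$r{\left(K \right)} = 3 K^{2}$ ($r{\left(K \right)} = \left(\left(K - - 2 K\right) + 0\right) K = \left(\left(K + 2 K\right) + 0\right) K = \left(3 K + 0\right) K = 3 K K = 3 K^{2}$)
$\left(p + r{\left(-29 \right)}\right) + 835 = \left(245 + 3 \left(-29\right)^{2}\right) + 835 = \left(245 + 3 \cdot 841\right) + 835 = \left(245 + 2523\right) + 835 = 2768 + 835 = 3603$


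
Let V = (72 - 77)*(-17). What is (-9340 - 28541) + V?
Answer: -37796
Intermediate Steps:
V = 85 (V = -5*(-17) = 85)
(-9340 - 28541) + V = (-9340 - 28541) + 85 = -37881 + 85 = -37796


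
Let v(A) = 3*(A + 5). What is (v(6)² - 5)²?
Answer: 1175056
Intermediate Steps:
v(A) = 15 + 3*A (v(A) = 3*(5 + A) = 15 + 3*A)
(v(6)² - 5)² = ((15 + 3*6)² - 5)² = ((15 + 18)² - 5)² = (33² - 5)² = (1089 - 5)² = 1084² = 1175056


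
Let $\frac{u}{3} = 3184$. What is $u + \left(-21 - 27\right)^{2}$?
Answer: $11856$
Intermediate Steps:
$u = 9552$ ($u = 3 \cdot 3184 = 9552$)
$u + \left(-21 - 27\right)^{2} = 9552 + \left(-21 - 27\right)^{2} = 9552 + \left(-48\right)^{2} = 9552 + 2304 = 11856$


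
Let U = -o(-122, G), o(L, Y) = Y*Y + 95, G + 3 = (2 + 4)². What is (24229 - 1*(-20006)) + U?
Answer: 43051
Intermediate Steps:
G = 33 (G = -3 + (2 + 4)² = -3 + 6² = -3 + 36 = 33)
o(L, Y) = 95 + Y² (o(L, Y) = Y² + 95 = 95 + Y²)
U = -1184 (U = -(95 + 33²) = -(95 + 1089) = -1*1184 = -1184)
(24229 - 1*(-20006)) + U = (24229 - 1*(-20006)) - 1184 = (24229 + 20006) - 1184 = 44235 - 1184 = 43051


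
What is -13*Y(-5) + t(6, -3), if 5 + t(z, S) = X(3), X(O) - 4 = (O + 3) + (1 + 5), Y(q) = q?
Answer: 76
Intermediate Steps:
X(O) = 13 + O (X(O) = 4 + ((O + 3) + (1 + 5)) = 4 + ((3 + O) + 6) = 4 + (9 + O) = 13 + O)
t(z, S) = 11 (t(z, S) = -5 + (13 + 3) = -5 + 16 = 11)
-13*Y(-5) + t(6, -3) = -13*(-5) + 11 = 65 + 11 = 76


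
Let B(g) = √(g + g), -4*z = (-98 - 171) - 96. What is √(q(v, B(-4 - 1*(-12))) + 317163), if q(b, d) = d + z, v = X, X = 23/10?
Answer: √1269033/2 ≈ 563.26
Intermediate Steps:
X = 23/10 (X = 23*(⅒) = 23/10 ≈ 2.3000)
v = 23/10 ≈ 2.3000
z = 365/4 (z = -((-98 - 171) - 96)/4 = -(-269 - 96)/4 = -¼*(-365) = 365/4 ≈ 91.250)
B(g) = √2*√g (B(g) = √(2*g) = √2*√g)
q(b, d) = 365/4 + d (q(b, d) = d + 365/4 = 365/4 + d)
√(q(v, B(-4 - 1*(-12))) + 317163) = √((365/4 + √2*√(-4 - 1*(-12))) + 317163) = √((365/4 + √2*√(-4 + 12)) + 317163) = √((365/4 + √2*√8) + 317163) = √((365/4 + √2*(2*√2)) + 317163) = √((365/4 + 4) + 317163) = √(381/4 + 317163) = √(1269033/4) = √1269033/2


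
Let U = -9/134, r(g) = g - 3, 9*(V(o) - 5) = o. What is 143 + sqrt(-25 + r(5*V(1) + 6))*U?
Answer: 143 - 6*sqrt(2)/67 ≈ 142.87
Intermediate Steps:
V(o) = 5 + o/9
r(g) = -3 + g
U = -9/134 (U = -9*1/134 = -9/134 ≈ -0.067164)
143 + sqrt(-25 + r(5*V(1) + 6))*U = 143 + sqrt(-25 + (-3 + (5*(5 + (1/9)*1) + 6)))*(-9/134) = 143 + sqrt(-25 + (-3 + (5*(5 + 1/9) + 6)))*(-9/134) = 143 + sqrt(-25 + (-3 + (5*(46/9) + 6)))*(-9/134) = 143 + sqrt(-25 + (-3 + (230/9 + 6)))*(-9/134) = 143 + sqrt(-25 + (-3 + 284/9))*(-9/134) = 143 + sqrt(-25 + 257/9)*(-9/134) = 143 + sqrt(32/9)*(-9/134) = 143 + (4*sqrt(2)/3)*(-9/134) = 143 - 6*sqrt(2)/67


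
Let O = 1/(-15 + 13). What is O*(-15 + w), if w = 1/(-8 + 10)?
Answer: 29/4 ≈ 7.2500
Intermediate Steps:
O = -½ (O = 1/(-2) = -½ ≈ -0.50000)
w = ½ (w = 1/2 = ½ ≈ 0.50000)
O*(-15 + w) = -(-15 + ½)/2 = -½*(-29/2) = 29/4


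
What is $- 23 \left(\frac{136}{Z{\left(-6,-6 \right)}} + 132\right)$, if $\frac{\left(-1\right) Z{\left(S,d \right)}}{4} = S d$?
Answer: $- \frac{54257}{18} \approx -3014.3$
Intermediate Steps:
$Z{\left(S,d \right)} = - 4 S d$
$- 23 \left(\frac{136}{Z{\left(-6,-6 \right)}} + 132\right) = - 23 \left(\frac{136}{\left(-4\right) \left(-6\right) \left(-6\right)} + 132\right) = - 23 \left(\frac{136}{-144} + 132\right) = - 23 \left(136 \left(- \frac{1}{144}\right) + 132\right) = - 23 \left(- \frac{17}{18} + 132\right) = \left(-23\right) \frac{2359}{18} = - \frac{54257}{18}$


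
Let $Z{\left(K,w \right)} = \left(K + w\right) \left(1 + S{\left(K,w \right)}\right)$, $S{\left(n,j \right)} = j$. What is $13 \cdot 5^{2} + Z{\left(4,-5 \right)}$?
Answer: $329$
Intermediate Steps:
$Z{\left(K,w \right)} = \left(1 + w\right) \left(K + w\right)$ ($Z{\left(K,w \right)} = \left(K + w\right) \left(1 + w\right) = \left(1 + w\right) \left(K + w\right)$)
$13 \cdot 5^{2} + Z{\left(4,-5 \right)} = 13 \cdot 5^{2} + \left(4 - 5 + \left(-5\right)^{2} + 4 \left(-5\right)\right) = 13 \cdot 25 + \left(4 - 5 + 25 - 20\right) = 325 + 4 = 329$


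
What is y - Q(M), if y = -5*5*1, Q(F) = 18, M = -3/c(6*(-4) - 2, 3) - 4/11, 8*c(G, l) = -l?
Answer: -43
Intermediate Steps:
c(G, l) = -l/8 (c(G, l) = (-l)/8 = -l/8)
M = 84/11 (M = -3/((-⅛*3)) - 4/11 = -3/(-3/8) - 4*1/11 = -3*(-8/3) - 4/11 = 8 - 4/11 = 84/11 ≈ 7.6364)
y = -25 (y = -25*1 = -25)
y - Q(M) = -25 - 1*18 = -25 - 18 = -43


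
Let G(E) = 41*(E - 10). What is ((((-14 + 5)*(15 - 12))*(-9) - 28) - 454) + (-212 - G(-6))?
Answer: 205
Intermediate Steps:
G(E) = -410 + 41*E (G(E) = 41*(-10 + E) = -410 + 41*E)
((((-14 + 5)*(15 - 12))*(-9) - 28) - 454) + (-212 - G(-6)) = ((((-14 + 5)*(15 - 12))*(-9) - 28) - 454) + (-212 - (-410 + 41*(-6))) = ((-9*3*(-9) - 28) - 454) + (-212 - (-410 - 246)) = ((-27*(-9) - 28) - 454) + (-212 - 1*(-656)) = ((243 - 28) - 454) + (-212 + 656) = (215 - 454) + 444 = -239 + 444 = 205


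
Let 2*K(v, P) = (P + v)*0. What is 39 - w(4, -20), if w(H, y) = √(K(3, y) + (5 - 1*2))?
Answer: 39 - √3 ≈ 37.268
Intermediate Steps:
K(v, P) = 0 (K(v, P) = ((P + v)*0)/2 = (½)*0 = 0)
w(H, y) = √3 (w(H, y) = √(0 + (5 - 1*2)) = √(0 + (5 - 2)) = √(0 + 3) = √3)
39 - w(4, -20) = 39 - √3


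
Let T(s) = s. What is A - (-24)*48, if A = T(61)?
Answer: 1213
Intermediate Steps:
A = 61
A - (-24)*48 = 61 - (-24)*48 = 61 - 1*(-1152) = 61 + 1152 = 1213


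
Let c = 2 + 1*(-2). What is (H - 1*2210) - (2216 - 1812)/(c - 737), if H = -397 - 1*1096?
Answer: -2728707/737 ≈ -3702.5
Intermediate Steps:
H = -1493 (H = -397 - 1096 = -1493)
c = 0 (c = 2 - 2 = 0)
(H - 1*2210) - (2216 - 1812)/(c - 737) = (-1493 - 1*2210) - (2216 - 1812)/(0 - 737) = (-1493 - 2210) - 404/(-737) = -3703 - 404*(-1)/737 = -3703 - 1*(-404/737) = -3703 + 404/737 = -2728707/737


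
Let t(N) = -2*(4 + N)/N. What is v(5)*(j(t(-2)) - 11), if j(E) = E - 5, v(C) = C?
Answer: -70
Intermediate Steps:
t(N) = -2*(4 + N)/N
j(E) = -5 + E
v(5)*(j(t(-2)) - 11) = 5*((-5 + (-2 - 8/(-2))) - 11) = 5*((-5 + (-2 - 8*(-½))) - 11) = 5*((-5 + (-2 + 4)) - 11) = 5*((-5 + 2) - 11) = 5*(-3 - 11) = 5*(-14) = -70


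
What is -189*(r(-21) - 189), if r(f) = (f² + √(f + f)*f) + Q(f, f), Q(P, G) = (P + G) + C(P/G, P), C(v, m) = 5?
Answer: -40635 + 3969*I*√42 ≈ -40635.0 + 25722.0*I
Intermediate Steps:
Q(P, G) = 5 + G + P (Q(P, G) = (P + G) + 5 = (G + P) + 5 = 5 + G + P)
r(f) = 5 + f² + 2*f + √2*f^(3/2) (r(f) = (f² + √(f + f)*f) + (5 + f + f) = (f² + √(2*f)*f) + (5 + 2*f) = (f² + (√2*√f)*f) + (5 + 2*f) = (f² + √2*f^(3/2)) + (5 + 2*f) = 5 + f² + 2*f + √2*f^(3/2))
-189*(r(-21) - 189) = -189*((5 + (-21)² + 2*(-21) + √2*(-21)^(3/2)) - 189) = -189*((5 + 441 - 42 + √2*(-21*I*√21)) - 189) = -189*((5 + 441 - 42 - 21*I*√42) - 189) = -189*((404 - 21*I*√42) - 189) = -189*(215 - 21*I*√42) = -40635 + 3969*I*√42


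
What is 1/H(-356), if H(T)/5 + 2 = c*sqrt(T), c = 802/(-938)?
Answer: -219961/145312500 + 188069*I*sqrt(89)/145312500 ≈ -0.0015137 + 0.01221*I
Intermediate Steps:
c = -401/469 (c = 802*(-1/938) = -401/469 ≈ -0.85501)
H(T) = -10 - 2005*sqrt(T)/469 (H(T) = -10 + 5*(-401*sqrt(T)/469) = -10 - 2005*sqrt(T)/469)
1/H(-356) = 1/(-10 - 4010*I*sqrt(89)/469)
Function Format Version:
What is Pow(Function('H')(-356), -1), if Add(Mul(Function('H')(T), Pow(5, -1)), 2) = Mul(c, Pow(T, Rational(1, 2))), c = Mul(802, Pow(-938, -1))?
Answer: Add(Rational(-219961, 145312500), Mul(Rational(188069, 145312500), I, Pow(89, Rational(1, 2)))) ≈ Add(-0.0015137, Mul(0.012210, I))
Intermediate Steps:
c = Rational(-401, 469) (c = Mul(802, Rational(-1, 938)) = Rational(-401, 469) ≈ -0.85501)
Function('H')(T) = Add(-10, Mul(Rational(-2005, 469), Pow(T, Rational(1, 2)))) (Function('H')(T) = Add(-10, Mul(5, Mul(Rational(-401, 469), Pow(T, Rational(1, 2))))) = Add(-10, Mul(Rational(-2005, 469), Pow(T, Rational(1, 2)))))
Pow(Function('H')(-356), -1) = Pow(Add(-10, Mul(Rational(-2005, 469), Pow(-356, Rational(1, 2)))), -1) = Pow(Add(-10, Mul(Rational(-2005, 469), Mul(2, I, Pow(89, Rational(1, 2))))), -1) = Pow(Add(-10, Mul(Rational(-4010, 469), I, Pow(89, Rational(1, 2)))), -1)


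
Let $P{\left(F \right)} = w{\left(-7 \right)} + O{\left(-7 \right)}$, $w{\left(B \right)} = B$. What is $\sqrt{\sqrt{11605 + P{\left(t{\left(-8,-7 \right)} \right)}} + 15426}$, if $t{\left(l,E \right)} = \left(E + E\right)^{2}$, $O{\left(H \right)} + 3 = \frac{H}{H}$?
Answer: $\sqrt{15426 + 2 \sqrt{2899}} \approx 124.63$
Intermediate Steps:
$O{\left(H \right)} = -2$ ($O{\left(H \right)} = -3 + \frac{H}{H} = -3 + 1 = -2$)
$t{\left(l,E \right)} = 4 E^{2}$ ($t{\left(l,E \right)} = \left(2 E\right)^{2} = 4 E^{2}$)
$P{\left(F \right)} = -9$ ($P{\left(F \right)} = -7 - 2 = -9$)
$\sqrt{\sqrt{11605 + P{\left(t{\left(-8,-7 \right)} \right)}} + 15426} = \sqrt{\sqrt{11605 - 9} + 15426} = \sqrt{\sqrt{11596} + 15426} = \sqrt{2 \sqrt{2899} + 15426} = \sqrt{15426 + 2 \sqrt{2899}}$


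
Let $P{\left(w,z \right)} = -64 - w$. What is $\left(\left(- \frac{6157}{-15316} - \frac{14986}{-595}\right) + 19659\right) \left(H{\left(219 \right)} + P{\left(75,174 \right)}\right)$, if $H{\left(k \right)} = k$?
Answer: $\frac{14643759116}{9299} \approx 1.5748 \cdot 10^{6}$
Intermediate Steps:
$\left(\left(- \frac{6157}{-15316} - \frac{14986}{-595}\right) + 19659\right) \left(H{\left(219 \right)} + P{\left(75,174 \right)}\right) = \left(\left(- \frac{6157}{-15316} - \frac{14986}{-595}\right) + 19659\right) \left(219 - 139\right) = \left(\left(\left(-6157\right) \left(- \frac{1}{15316}\right) - - \frac{14986}{595}\right) + 19659\right) \left(219 - 139\right) = \left(\left(\frac{6157}{15316} + \frac{14986}{595}\right) + 19659\right) \left(219 - 139\right) = \left(\frac{4758959}{185980} + 19659\right) 80 = \frac{3660939779}{185980} \cdot 80 = \frac{14643759116}{9299}$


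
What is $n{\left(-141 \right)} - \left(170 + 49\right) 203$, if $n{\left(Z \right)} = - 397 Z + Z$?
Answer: $11379$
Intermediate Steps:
$n{\left(Z \right)} = - 396 Z$
$n{\left(-141 \right)} - \left(170 + 49\right) 203 = \left(-396\right) \left(-141\right) - \left(170 + 49\right) 203 = 55836 - 219 \cdot 203 = 55836 - 44457 = 11379$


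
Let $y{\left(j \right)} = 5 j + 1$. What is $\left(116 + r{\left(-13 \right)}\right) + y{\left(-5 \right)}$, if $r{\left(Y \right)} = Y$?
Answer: $79$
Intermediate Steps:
$y{\left(j \right)} = 1 + 5 j$
$\left(116 + r{\left(-13 \right)}\right) + y{\left(-5 \right)} = \left(116 - 13\right) + \left(1 + 5 \left(-5\right)\right) = 103 + \left(1 - 25\right) = 103 - 24 = 79$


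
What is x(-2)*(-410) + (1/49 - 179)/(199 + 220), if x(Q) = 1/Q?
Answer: 4200085/20531 ≈ 204.57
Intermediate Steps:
x(Q) = 1/Q
x(-2)*(-410) + (1/49 - 179)/(199 + 220) = -410/(-2) + (1/49 - 179)/(199 + 220) = -½*(-410) + (1/49 - 179)/419 = 205 - 8770/49*1/419 = 205 - 8770/20531 = 4200085/20531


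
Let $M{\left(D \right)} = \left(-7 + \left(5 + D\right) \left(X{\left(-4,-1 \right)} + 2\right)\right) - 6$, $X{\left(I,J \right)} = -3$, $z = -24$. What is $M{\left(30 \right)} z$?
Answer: $1152$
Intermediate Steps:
$M{\left(D \right)} = -18 - D$ ($M{\left(D \right)} = \left(-7 + \left(5 + D\right) \left(-3 + 2\right)\right) - 6 = \left(-7 + \left(5 + D\right) \left(-1\right)\right) - 6 = \left(-7 - \left(5 + D\right)\right) - 6 = \left(-12 - D\right) - 6 = -18 - D$)
$M{\left(30 \right)} z = \left(-18 - 30\right) \left(-24\right) = \left(-48\right) \left(-24\right) = 1152$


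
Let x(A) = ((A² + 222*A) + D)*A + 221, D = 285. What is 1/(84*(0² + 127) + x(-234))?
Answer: -1/712873 ≈ -1.4028e-6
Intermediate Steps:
x(A) = 221 + A*(285 + A² + 222*A) (x(A) = ((A² + 222*A) + 285)*A + 221 = (285 + A² + 222*A)*A + 221 = A*(285 + A² + 222*A) + 221 = 221 + A*(285 + A² + 222*A))
1/(84*(0² + 127) + x(-234)) = 1/(84*(0² + 127) + (221 + (-234)³ + 222*(-234)² + 285*(-234))) = 1/(84*(0 + 127) + (221 - 12812904 + 222*54756 - 66690)) = 1/(84*127 + (221 - 12812904 + 12155832 - 66690)) = 1/(10668 - 723541) = 1/(-712873) = -1/712873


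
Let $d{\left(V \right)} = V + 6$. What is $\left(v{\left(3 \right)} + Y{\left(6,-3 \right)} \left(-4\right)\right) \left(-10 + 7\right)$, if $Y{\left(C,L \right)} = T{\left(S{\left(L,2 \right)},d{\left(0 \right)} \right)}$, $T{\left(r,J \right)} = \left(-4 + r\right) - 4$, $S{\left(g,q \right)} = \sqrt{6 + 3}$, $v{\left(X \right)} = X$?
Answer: $-69$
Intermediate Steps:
$d{\left(V \right)} = 6 + V$
$S{\left(g,q \right)} = 3$ ($S{\left(g,q \right)} = \sqrt{9} = 3$)
$T{\left(r,J \right)} = -8 + r$
$Y{\left(C,L \right)} = -5$ ($Y{\left(C,L \right)} = -8 + 3 = -5$)
$\left(v{\left(3 \right)} + Y{\left(6,-3 \right)} \left(-4\right)\right) \left(-10 + 7\right) = \left(3 - -20\right) \left(-10 + 7\right) = \left(3 + 20\right) \left(-3\right) = 23 \left(-3\right) = -69$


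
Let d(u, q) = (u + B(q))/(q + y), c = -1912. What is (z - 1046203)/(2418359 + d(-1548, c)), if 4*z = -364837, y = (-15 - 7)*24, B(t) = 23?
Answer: -9099298/19346877 ≈ -0.47032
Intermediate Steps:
y = -528 (y = -22*24 = -528)
d(u, q) = (23 + u)/(-528 + q) (d(u, q) = (u + 23)/(q - 528) = (23 + u)/(-528 + q))
z = -364837/4 (z = (1/4)*(-364837) = -364837/4 ≈ -91209.)
(z - 1046203)/(2418359 + d(-1548, c)) = (-364837/4 - 1046203)/(2418359 + (23 - 1548)/(-528 - 1912)) = -4549649/(4*(2418359 - 1525/(-2440))) = -4549649/(4*(2418359 - 1/2440*(-1525))) = -4549649/(4*(2418359 + 5/8)) = -4549649/(4*19346877/8) = -4549649/4*8/19346877 = -9099298/19346877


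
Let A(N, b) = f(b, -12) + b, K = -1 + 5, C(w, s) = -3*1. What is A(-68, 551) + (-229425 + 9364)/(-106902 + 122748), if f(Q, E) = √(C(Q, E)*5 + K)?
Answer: 8511085/15846 + I*√11 ≈ 537.11 + 3.3166*I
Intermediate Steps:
C(w, s) = -3
K = 4
f(Q, E) = I*√11 (f(Q, E) = √(-3*5 + 4) = √(-15 + 4) = √(-11) = I*√11)
A(N, b) = b + I*√11 (A(N, b) = I*√11 + b = b + I*√11)
A(-68, 551) + (-229425 + 9364)/(-106902 + 122748) = (551 + I*√11) + (-229425 + 9364)/(-106902 + 122748) = (551 + I*√11) - 220061/15846 = 8511085/15846 + I*√11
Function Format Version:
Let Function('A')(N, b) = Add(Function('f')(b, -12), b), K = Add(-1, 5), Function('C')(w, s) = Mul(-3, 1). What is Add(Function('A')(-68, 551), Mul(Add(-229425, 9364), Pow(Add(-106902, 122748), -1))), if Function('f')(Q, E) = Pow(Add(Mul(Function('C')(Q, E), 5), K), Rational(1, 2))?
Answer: Add(Rational(8511085, 15846), Mul(I, Pow(11, Rational(1, 2)))) ≈ Add(537.11, Mul(3.3166, I))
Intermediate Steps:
Function('C')(w, s) = -3
K = 4
Function('f')(Q, E) = Mul(I, Pow(11, Rational(1, 2))) (Function('f')(Q, E) = Pow(Add(Mul(-3, 5), 4), Rational(1, 2)) = Pow(Add(-15, 4), Rational(1, 2)) = Pow(-11, Rational(1, 2)) = Mul(I, Pow(11, Rational(1, 2))))
Function('A')(N, b) = Add(b, Mul(I, Pow(11, Rational(1, 2)))) (Function('A')(N, b) = Add(Mul(I, Pow(11, Rational(1, 2))), b) = Add(b, Mul(I, Pow(11, Rational(1, 2)))))
Add(Function('A')(-68, 551), Mul(Add(-229425, 9364), Pow(Add(-106902, 122748), -1))) = Add(Add(551, Mul(I, Pow(11, Rational(1, 2)))), Mul(Add(-229425, 9364), Pow(Add(-106902, 122748), -1))) = Add(Add(551, Mul(I, Pow(11, Rational(1, 2)))), Mul(-220061, Pow(15846, -1))) = Add(Add(551, Mul(I, Pow(11, Rational(1, 2)))), Mul(-220061, Rational(1, 15846))) = Add(Add(551, Mul(I, Pow(11, Rational(1, 2)))), Rational(-220061, 15846)) = Add(Rational(8511085, 15846), Mul(I, Pow(11, Rational(1, 2))))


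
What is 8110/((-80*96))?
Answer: -811/768 ≈ -1.0560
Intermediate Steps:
8110/((-80*96)) = 8110/(-7680) = 8110*(-1/7680) = -811/768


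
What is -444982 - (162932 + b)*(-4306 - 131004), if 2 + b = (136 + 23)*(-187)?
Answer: 18022441088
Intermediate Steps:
b = -29735 (b = -2 + (136 + 23)*(-187) = -2 + 159*(-187) = -2 - 29733 = -29735)
-444982 - (162932 + b)*(-4306 - 131004) = -444982 - (162932 - 29735)*(-4306 - 131004) = -444982 - 133197*(-135310) = -444982 - 1*(-18022886070) = -444982 + 18022886070 = 18022441088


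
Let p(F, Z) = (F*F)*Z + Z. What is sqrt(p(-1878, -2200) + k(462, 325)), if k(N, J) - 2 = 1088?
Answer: I*sqrt(7759145910) ≈ 88086.0*I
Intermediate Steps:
p(F, Z) = Z + Z*F**2 (p(F, Z) = F**2*Z + Z = Z*F**2 + Z = Z + Z*F**2)
k(N, J) = 1090 (k(N, J) = 2 + 1088 = 1090)
sqrt(p(-1878, -2200) + k(462, 325)) = sqrt(-2200*(1 + (-1878)**2) + 1090) = sqrt(-2200*(1 + 3526884) + 1090) = sqrt(-2200*3526885 + 1090) = sqrt(-7759147000 + 1090) = sqrt(-7759145910) = I*sqrt(7759145910)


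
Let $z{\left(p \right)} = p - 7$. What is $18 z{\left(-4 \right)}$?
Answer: $-198$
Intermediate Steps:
$z{\left(p \right)} = -7 + p$
$18 z{\left(-4 \right)} = 18 \left(-7 - 4\right) = 18 \left(-11\right) = -198$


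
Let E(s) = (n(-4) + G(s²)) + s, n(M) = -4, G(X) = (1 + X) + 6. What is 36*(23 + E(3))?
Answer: 1368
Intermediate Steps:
G(X) = 7 + X
E(s) = 3 + s + s² (E(s) = (-4 + (7 + s²)) + s = (3 + s²) + s = 3 + s + s²)
36*(23 + E(3)) = 36*(23 + (3 + 3 + 3²)) = 36*(23 + (3 + 3 + 9)) = 36*(23 + 15) = 36*38 = 1368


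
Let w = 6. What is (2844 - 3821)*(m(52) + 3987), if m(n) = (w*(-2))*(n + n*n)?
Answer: 28416045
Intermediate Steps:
m(n) = -12*n - 12*n**2 (m(n) = (6*(-2))*(n + n*n) = -12*(n + n**2) = -12*n - 12*n**2)
(2844 - 3821)*(m(52) + 3987) = (2844 - 3821)*(-12*52*(1 + 52) + 3987) = -977*(-12*52*53 + 3987) = -977*(-33072 + 3987) = -977*(-29085) = 28416045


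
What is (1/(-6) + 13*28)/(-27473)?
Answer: -2183/164838 ≈ -0.013243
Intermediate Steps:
(1/(-6) + 13*28)/(-27473) = (-⅙ + 364)*(-1/27473) = (2183/6)*(-1/27473) = -2183/164838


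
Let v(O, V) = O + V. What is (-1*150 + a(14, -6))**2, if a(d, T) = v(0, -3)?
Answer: 23409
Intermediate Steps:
a(d, T) = -3 (a(d, T) = 0 - 3 = -3)
(-1*150 + a(14, -6))**2 = (-1*150 - 3)**2 = (-150 - 3)**2 = (-153)**2 = 23409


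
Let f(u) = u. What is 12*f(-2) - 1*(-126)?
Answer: 102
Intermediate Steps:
12*f(-2) - 1*(-126) = 12*(-2) - 1*(-126) = -24 + 126 = 102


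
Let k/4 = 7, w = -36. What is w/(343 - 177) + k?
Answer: 2306/83 ≈ 27.783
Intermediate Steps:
k = 28 (k = 4*7 = 28)
w/(343 - 177) + k = -36/(343 - 177) + 28 = -36/166 + 28 = -36*1/166 + 28 = -18/83 + 28 = 2306/83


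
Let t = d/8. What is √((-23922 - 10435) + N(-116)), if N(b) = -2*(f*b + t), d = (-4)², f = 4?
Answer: I*√33433 ≈ 182.85*I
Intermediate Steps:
d = 16
t = 2 (t = 16/8 = 16*(⅛) = 2)
N(b) = -4 - 8*b (N(b) = -2*(4*b + 2) = -2*(2 + 4*b) = -4 - 8*b)
√((-23922 - 10435) + N(-116)) = √((-23922 - 10435) + (-4 - 8*(-116))) = √(-34357 + (-4 + 928)) = √(-34357 + 924) = √(-33433) = I*√33433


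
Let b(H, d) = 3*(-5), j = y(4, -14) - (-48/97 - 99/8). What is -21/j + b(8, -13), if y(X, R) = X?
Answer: -212661/13091 ≈ -16.245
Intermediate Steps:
j = 13091/776 (j = 4 - (-48/97 - 99/8) = 4 - 1*(-9987/776) = 4 + 9987/776 = 13091/776 ≈ 16.870)
b(H, d) = -15
-21/j + b(8, -13) = -21/13091/776 - 15 = -21*776/13091 - 15 = -16296/13091 - 15 = -212661/13091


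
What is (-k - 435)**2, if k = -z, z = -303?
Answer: 544644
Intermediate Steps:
k = 303 (k = -1*(-303) = 303)
(-k - 435)**2 = (-1*303 - 435)**2 = (-303 - 435)**2 = (-738)**2 = 544644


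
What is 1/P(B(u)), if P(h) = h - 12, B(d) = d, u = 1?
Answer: -1/11 ≈ -0.090909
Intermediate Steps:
P(h) = -12 + h
1/P(B(u)) = 1/(-12 + 1) = 1/(-11) = -1/11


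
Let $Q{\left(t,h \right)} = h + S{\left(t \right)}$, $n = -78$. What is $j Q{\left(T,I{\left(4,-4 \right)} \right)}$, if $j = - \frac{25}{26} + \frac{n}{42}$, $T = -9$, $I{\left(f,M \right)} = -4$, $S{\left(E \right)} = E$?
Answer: $\frac{513}{14} \approx 36.643$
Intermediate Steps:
$j = - \frac{513}{182}$ ($j = - \frac{25}{26} - \frac{78}{42} = \left(-25\right) \frac{1}{26} - \frac{13}{7} = - \frac{25}{26} - \frac{13}{7} = - \frac{513}{182} \approx -2.8187$)
$Q{\left(t,h \right)} = h + t$
$j Q{\left(T,I{\left(4,-4 \right)} \right)} = - \frac{513 \left(-4 - 9\right)}{182} = \left(- \frac{513}{182}\right) \left(-13\right) = \frac{513}{14}$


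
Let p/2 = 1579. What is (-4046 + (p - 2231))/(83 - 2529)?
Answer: 3119/2446 ≈ 1.2751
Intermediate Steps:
p = 3158 (p = 2*1579 = 3158)
(-4046 + (p - 2231))/(83 - 2529) = (-4046 + (3158 - 2231))/(83 - 2529) = (-4046 + 927)/(-2446) = -3119*(-1/2446) = 3119/2446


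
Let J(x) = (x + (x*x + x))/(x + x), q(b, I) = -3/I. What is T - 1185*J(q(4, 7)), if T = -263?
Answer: -16717/14 ≈ -1194.1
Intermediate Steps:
J(x) = (x² + 2*x)/(2*x) (J(x) = (x + (x² + x))/((2*x)) = (x + (x + x²))*(1/(2*x)) = (x² + 2*x)*(1/(2*x)) = (x² + 2*x)/(2*x))
T - 1185*J(q(4, 7)) = -263 - 1185*(1 + (-3/7)/2) = -263 - 1185*(1 + (-3*⅐)/2) = -263 - 1185*(1 + (½)*(-3/7)) = -263 - 1185*(1 - 3/14) = -263 - 1185*11/14 = -263 - 13035/14 = -16717/14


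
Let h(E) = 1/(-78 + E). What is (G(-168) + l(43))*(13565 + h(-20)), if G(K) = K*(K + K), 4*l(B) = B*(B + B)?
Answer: 152538445905/196 ≈ 7.7826e+8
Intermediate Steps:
l(B) = B²/2 (l(B) = (B*(B + B))/4 = (B*(2*B))/4 = (2*B²)/4 = B²/2)
G(K) = 2*K² (G(K) = K*(2*K) = 2*K²)
(G(-168) + l(43))*(13565 + h(-20)) = (2*(-168)² + (½)*43²)*(13565 + 1/(-78 - 20)) = (2*28224 + (½)*1849)*(13565 + 1/(-98)) = (56448 + 1849/2)*(13565 - 1/98) = (114745/2)*(1329369/98) = 152538445905/196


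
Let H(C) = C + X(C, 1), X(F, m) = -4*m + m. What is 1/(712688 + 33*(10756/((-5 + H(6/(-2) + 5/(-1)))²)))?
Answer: 64/45700769 ≈ 1.4004e-6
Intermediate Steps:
X(F, m) = -3*m
H(C) = -3 + C (H(C) = C - 3*1 = C - 3 = -3 + C)
1/(712688 + 33*(10756/((-5 + H(6/(-2) + 5/(-1)))²))) = 1/(712688 + 33*(10756/((-5 + (-3 + (6/(-2) + 5/(-1))))²))) = 1/(712688 + 33*(10756/((-5 + (-3 + (6*(-½) + 5*(-1))))²))) = 1/(712688 + 33*(10756/((-5 + (-3 + (-3 - 5)))²))) = 1/(712688 + 33*(10756/((-5 + (-3 - 8))²))) = 1/(712688 + 33*(10756/((-5 - 11)²))) = 1/(712688 + 33*(10756/((-16)²))) = 1/(712688 + 33*(10756/256)) = 1/(712688 + 33*(10756*(1/256))) = 1/(712688 + 33*(2689/64)) = 1/(712688 + 88737/64) = 1/(45700769/64) = 64/45700769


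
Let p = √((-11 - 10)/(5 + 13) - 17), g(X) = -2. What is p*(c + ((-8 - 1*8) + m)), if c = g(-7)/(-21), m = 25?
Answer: 191*I*√654/126 ≈ 38.766*I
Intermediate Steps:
c = 2/21 (c = -2/(-21) = -2*(-1/21) = 2/21 ≈ 0.095238)
p = I*√654/6 (p = √(-21/18 - 17) = √(-21*1/18 - 17) = √(-7/6 - 17) = √(-109/6) = I*√654/6 ≈ 4.2622*I)
p*(c + ((-8 - 1*8) + m)) = (I*√654/6)*(2/21 + ((-8 - 1*8) + 25)) = (I*√654/6)*(2/21 + ((-8 - 8) + 25)) = (I*√654/6)*(2/21 + (-16 + 25)) = (I*√654/6)*(2/21 + 9) = (I*√654/6)*(191/21) = 191*I*√654/126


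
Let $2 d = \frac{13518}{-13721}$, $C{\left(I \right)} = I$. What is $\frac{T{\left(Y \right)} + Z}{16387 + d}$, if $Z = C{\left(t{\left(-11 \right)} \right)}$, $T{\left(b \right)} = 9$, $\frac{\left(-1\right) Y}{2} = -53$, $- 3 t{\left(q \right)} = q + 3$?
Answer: $\frac{480235}{674517804} \approx 0.00071197$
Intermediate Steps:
$t{\left(q \right)} = -1 - \frac{q}{3}$ ($t{\left(q \right)} = - \frac{q + 3}{3} = - \frac{3 + q}{3} = -1 - \frac{q}{3}$)
$Y = 106$ ($Y = \left(-2\right) \left(-53\right) = 106$)
$Z = \frac{8}{3}$ ($Z = -1 - - \frac{11}{3} = -1 + \frac{11}{3} = \frac{8}{3} \approx 2.6667$)
$d = - \frac{6759}{13721}$ ($d = \frac{13518 \frac{1}{-13721}}{2} = \frac{13518 \left(- \frac{1}{13721}\right)}{2} = \frac{1}{2} \left(- \frac{13518}{13721}\right) = - \frac{6759}{13721} \approx -0.4926$)
$\frac{T{\left(Y \right)} + Z}{16387 + d} = \frac{9 + \frac{8}{3}}{16387 - \frac{6759}{13721}} = \frac{35}{3 \cdot \frac{224839268}{13721}} = \frac{35}{3} \cdot \frac{13721}{224839268} = \frac{480235}{674517804}$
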